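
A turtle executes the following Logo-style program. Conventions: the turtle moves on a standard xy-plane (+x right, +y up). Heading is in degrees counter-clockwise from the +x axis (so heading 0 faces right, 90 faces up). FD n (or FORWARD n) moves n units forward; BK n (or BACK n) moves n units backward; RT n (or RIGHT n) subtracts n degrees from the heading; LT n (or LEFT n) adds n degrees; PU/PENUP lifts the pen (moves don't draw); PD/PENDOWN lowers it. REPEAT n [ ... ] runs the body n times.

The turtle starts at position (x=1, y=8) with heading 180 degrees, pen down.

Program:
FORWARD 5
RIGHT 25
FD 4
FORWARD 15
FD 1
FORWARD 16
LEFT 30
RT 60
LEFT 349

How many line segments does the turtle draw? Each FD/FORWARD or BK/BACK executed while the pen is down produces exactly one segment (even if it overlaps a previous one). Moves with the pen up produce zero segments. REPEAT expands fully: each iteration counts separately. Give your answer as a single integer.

Executing turtle program step by step:
Start: pos=(1,8), heading=180, pen down
FD 5: (1,8) -> (-4,8) [heading=180, draw]
RT 25: heading 180 -> 155
FD 4: (-4,8) -> (-7.625,9.69) [heading=155, draw]
FD 15: (-7.625,9.69) -> (-21.22,16.03) [heading=155, draw]
FD 1: (-21.22,16.03) -> (-22.126,16.452) [heading=155, draw]
FD 16: (-22.126,16.452) -> (-36.627,23.214) [heading=155, draw]
LT 30: heading 155 -> 185
RT 60: heading 185 -> 125
LT 349: heading 125 -> 114
Final: pos=(-36.627,23.214), heading=114, 5 segment(s) drawn
Segments drawn: 5

Answer: 5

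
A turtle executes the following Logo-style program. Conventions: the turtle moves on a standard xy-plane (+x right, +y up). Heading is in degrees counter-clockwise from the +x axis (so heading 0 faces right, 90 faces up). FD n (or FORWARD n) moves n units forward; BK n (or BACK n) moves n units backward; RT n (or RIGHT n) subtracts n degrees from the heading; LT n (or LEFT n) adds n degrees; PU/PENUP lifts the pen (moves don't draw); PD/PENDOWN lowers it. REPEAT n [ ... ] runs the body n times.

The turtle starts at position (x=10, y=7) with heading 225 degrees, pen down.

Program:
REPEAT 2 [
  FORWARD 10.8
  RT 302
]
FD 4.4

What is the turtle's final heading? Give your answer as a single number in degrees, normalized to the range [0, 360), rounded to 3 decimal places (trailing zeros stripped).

Executing turtle program step by step:
Start: pos=(10,7), heading=225, pen down
REPEAT 2 [
  -- iteration 1/2 --
  FD 10.8: (10,7) -> (2.363,-0.637) [heading=225, draw]
  RT 302: heading 225 -> 283
  -- iteration 2/2 --
  FD 10.8: (2.363,-0.637) -> (4.793,-11.16) [heading=283, draw]
  RT 302: heading 283 -> 341
]
FD 4.4: (4.793,-11.16) -> (8.953,-12.592) [heading=341, draw]
Final: pos=(8.953,-12.592), heading=341, 3 segment(s) drawn

Answer: 341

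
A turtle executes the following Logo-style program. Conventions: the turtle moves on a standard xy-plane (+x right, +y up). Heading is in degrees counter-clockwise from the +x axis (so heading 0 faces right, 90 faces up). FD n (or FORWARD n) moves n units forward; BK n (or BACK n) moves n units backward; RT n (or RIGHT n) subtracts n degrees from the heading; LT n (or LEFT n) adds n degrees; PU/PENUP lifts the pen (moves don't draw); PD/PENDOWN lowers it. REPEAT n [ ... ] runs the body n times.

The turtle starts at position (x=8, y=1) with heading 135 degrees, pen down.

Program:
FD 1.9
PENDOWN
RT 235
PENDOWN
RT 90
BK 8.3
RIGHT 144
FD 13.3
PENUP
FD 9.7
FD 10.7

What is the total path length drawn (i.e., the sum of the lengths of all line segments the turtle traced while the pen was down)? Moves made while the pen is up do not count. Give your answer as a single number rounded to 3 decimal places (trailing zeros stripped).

Executing turtle program step by step:
Start: pos=(8,1), heading=135, pen down
FD 1.9: (8,1) -> (6.656,2.344) [heading=135, draw]
PD: pen down
RT 235: heading 135 -> 260
PD: pen down
RT 90: heading 260 -> 170
BK 8.3: (6.656,2.344) -> (14.83,0.902) [heading=170, draw]
RT 144: heading 170 -> 26
FD 13.3: (14.83,0.902) -> (26.784,6.733) [heading=26, draw]
PU: pen up
FD 9.7: (26.784,6.733) -> (35.503,10.985) [heading=26, move]
FD 10.7: (35.503,10.985) -> (45.12,15.675) [heading=26, move]
Final: pos=(45.12,15.675), heading=26, 3 segment(s) drawn

Segment lengths:
  seg 1: (8,1) -> (6.656,2.344), length = 1.9
  seg 2: (6.656,2.344) -> (14.83,0.902), length = 8.3
  seg 3: (14.83,0.902) -> (26.784,6.733), length = 13.3
Total = 23.5

Answer: 23.5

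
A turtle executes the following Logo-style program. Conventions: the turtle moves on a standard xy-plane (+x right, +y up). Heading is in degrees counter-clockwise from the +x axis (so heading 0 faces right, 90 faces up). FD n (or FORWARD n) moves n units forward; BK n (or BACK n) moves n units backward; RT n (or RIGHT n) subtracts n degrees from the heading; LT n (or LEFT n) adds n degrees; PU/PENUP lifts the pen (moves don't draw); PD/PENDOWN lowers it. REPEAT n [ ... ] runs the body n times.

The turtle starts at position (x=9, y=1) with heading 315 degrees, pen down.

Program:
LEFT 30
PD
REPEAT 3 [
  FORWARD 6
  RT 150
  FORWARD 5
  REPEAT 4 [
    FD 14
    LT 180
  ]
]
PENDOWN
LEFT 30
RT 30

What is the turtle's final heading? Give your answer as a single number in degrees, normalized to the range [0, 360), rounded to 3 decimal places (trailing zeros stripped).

Answer: 255

Derivation:
Executing turtle program step by step:
Start: pos=(9,1), heading=315, pen down
LT 30: heading 315 -> 345
PD: pen down
REPEAT 3 [
  -- iteration 1/3 --
  FD 6: (9,1) -> (14.796,-0.553) [heading=345, draw]
  RT 150: heading 345 -> 195
  FD 5: (14.796,-0.553) -> (9.966,-1.847) [heading=195, draw]
  REPEAT 4 [
    -- iteration 1/4 --
    FD 14: (9.966,-1.847) -> (-3.557,-5.47) [heading=195, draw]
    LT 180: heading 195 -> 15
    -- iteration 2/4 --
    FD 14: (-3.557,-5.47) -> (9.966,-1.847) [heading=15, draw]
    LT 180: heading 15 -> 195
    -- iteration 3/4 --
    FD 14: (9.966,-1.847) -> (-3.557,-5.47) [heading=195, draw]
    LT 180: heading 195 -> 15
    -- iteration 4/4 --
    FD 14: (-3.557,-5.47) -> (9.966,-1.847) [heading=15, draw]
    LT 180: heading 15 -> 195
  ]
  -- iteration 2/3 --
  FD 6: (9.966,-1.847) -> (4.17,-3.4) [heading=195, draw]
  RT 150: heading 195 -> 45
  FD 5: (4.17,-3.4) -> (7.706,0.136) [heading=45, draw]
  REPEAT 4 [
    -- iteration 1/4 --
    FD 14: (7.706,0.136) -> (17.605,10.035) [heading=45, draw]
    LT 180: heading 45 -> 225
    -- iteration 2/4 --
    FD 14: (17.605,10.035) -> (7.706,0.136) [heading=225, draw]
    LT 180: heading 225 -> 45
    -- iteration 3/4 --
    FD 14: (7.706,0.136) -> (17.605,10.035) [heading=45, draw]
    LT 180: heading 45 -> 225
    -- iteration 4/4 --
    FD 14: (17.605,10.035) -> (7.706,0.136) [heading=225, draw]
    LT 180: heading 225 -> 45
  ]
  -- iteration 3/3 --
  FD 6: (7.706,0.136) -> (11.949,4.378) [heading=45, draw]
  RT 150: heading 45 -> 255
  FD 5: (11.949,4.378) -> (10.654,-0.451) [heading=255, draw]
  REPEAT 4 [
    -- iteration 1/4 --
    FD 14: (10.654,-0.451) -> (7.031,-13.974) [heading=255, draw]
    LT 180: heading 255 -> 75
    -- iteration 2/4 --
    FD 14: (7.031,-13.974) -> (10.654,-0.451) [heading=75, draw]
    LT 180: heading 75 -> 255
    -- iteration 3/4 --
    FD 14: (10.654,-0.451) -> (7.031,-13.974) [heading=255, draw]
    LT 180: heading 255 -> 75
    -- iteration 4/4 --
    FD 14: (7.031,-13.974) -> (10.654,-0.451) [heading=75, draw]
    LT 180: heading 75 -> 255
  ]
]
PD: pen down
LT 30: heading 255 -> 285
RT 30: heading 285 -> 255
Final: pos=(10.654,-0.451), heading=255, 18 segment(s) drawn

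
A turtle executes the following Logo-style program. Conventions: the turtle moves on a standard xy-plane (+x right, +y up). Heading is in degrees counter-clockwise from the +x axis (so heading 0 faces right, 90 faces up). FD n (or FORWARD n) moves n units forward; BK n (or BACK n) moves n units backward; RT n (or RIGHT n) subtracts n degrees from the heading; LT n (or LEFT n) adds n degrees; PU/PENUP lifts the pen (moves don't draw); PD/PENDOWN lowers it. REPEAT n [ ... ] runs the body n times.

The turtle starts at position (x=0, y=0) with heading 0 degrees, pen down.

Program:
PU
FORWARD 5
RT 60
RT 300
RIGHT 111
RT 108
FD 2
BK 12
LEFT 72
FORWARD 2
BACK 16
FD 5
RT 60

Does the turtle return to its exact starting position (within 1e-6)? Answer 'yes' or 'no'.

Executing turtle program step by step:
Start: pos=(0,0), heading=0, pen down
PU: pen up
FD 5: (0,0) -> (5,0) [heading=0, move]
RT 60: heading 0 -> 300
RT 300: heading 300 -> 0
RT 111: heading 0 -> 249
RT 108: heading 249 -> 141
FD 2: (5,0) -> (3.446,1.259) [heading=141, move]
BK 12: (3.446,1.259) -> (12.771,-6.293) [heading=141, move]
LT 72: heading 141 -> 213
FD 2: (12.771,-6.293) -> (11.094,-7.382) [heading=213, move]
BK 16: (11.094,-7.382) -> (24.513,1.332) [heading=213, move]
FD 5: (24.513,1.332) -> (20.319,-1.391) [heading=213, move]
RT 60: heading 213 -> 153
Final: pos=(20.319,-1.391), heading=153, 0 segment(s) drawn

Start position: (0, 0)
Final position: (20.319, -1.391)
Distance = 20.367; >= 1e-6 -> NOT closed

Answer: no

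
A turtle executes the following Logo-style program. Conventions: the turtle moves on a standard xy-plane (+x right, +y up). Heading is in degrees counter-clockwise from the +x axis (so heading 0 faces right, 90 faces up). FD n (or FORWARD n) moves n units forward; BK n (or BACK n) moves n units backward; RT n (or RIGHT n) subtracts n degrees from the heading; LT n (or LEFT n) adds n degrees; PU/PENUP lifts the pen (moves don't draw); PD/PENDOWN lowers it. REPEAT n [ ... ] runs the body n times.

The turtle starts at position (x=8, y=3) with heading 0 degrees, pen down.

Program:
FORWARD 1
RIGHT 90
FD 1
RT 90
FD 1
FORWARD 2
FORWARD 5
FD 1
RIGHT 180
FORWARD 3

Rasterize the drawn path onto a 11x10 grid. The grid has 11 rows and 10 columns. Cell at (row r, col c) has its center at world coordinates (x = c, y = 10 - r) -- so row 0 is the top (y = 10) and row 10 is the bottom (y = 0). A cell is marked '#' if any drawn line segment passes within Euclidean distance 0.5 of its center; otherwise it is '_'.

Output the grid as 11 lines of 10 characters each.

Segment 0: (8,3) -> (9,3)
Segment 1: (9,3) -> (9,2)
Segment 2: (9,2) -> (8,2)
Segment 3: (8,2) -> (6,2)
Segment 4: (6,2) -> (1,2)
Segment 5: (1,2) -> (0,2)
Segment 6: (0,2) -> (3,2)

Answer: __________
__________
__________
__________
__________
__________
__________
________##
##########
__________
__________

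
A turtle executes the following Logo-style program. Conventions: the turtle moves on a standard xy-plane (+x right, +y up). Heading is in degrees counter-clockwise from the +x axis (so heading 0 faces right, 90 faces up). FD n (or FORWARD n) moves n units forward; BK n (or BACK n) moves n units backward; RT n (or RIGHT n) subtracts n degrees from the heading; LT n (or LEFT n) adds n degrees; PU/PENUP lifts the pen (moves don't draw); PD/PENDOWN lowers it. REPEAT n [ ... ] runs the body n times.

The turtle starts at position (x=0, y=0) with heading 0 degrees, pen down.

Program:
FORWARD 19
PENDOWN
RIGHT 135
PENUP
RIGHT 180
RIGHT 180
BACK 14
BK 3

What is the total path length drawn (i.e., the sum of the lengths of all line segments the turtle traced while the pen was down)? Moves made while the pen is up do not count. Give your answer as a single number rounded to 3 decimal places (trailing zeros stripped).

Executing turtle program step by step:
Start: pos=(0,0), heading=0, pen down
FD 19: (0,0) -> (19,0) [heading=0, draw]
PD: pen down
RT 135: heading 0 -> 225
PU: pen up
RT 180: heading 225 -> 45
RT 180: heading 45 -> 225
BK 14: (19,0) -> (28.899,9.899) [heading=225, move]
BK 3: (28.899,9.899) -> (31.021,12.021) [heading=225, move]
Final: pos=(31.021,12.021), heading=225, 1 segment(s) drawn

Segment lengths:
  seg 1: (0,0) -> (19,0), length = 19
Total = 19

Answer: 19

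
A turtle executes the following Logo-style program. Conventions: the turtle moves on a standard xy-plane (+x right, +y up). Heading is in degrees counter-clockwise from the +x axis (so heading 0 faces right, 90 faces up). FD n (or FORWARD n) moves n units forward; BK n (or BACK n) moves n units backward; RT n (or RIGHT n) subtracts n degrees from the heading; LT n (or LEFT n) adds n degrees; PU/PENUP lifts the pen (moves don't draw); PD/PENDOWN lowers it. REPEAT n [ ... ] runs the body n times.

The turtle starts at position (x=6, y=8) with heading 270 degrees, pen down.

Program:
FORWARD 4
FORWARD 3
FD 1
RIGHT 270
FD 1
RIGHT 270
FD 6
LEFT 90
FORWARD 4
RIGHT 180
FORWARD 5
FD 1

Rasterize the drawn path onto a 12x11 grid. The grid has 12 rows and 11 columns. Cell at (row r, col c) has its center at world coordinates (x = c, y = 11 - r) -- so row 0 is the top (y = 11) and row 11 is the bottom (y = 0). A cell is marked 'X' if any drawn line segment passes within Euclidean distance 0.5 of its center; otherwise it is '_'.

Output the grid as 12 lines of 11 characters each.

Answer: ___________
___________
___________
______X____
______X____
___XXXXXXX_
______XX___
______XX___
______XX___
______XX___
______XX___
______XX___

Derivation:
Segment 0: (6,8) -> (6,4)
Segment 1: (6,4) -> (6,1)
Segment 2: (6,1) -> (6,0)
Segment 3: (6,0) -> (7,0)
Segment 4: (7,0) -> (7,6)
Segment 5: (7,6) -> (3,6)
Segment 6: (3,6) -> (8,6)
Segment 7: (8,6) -> (9,6)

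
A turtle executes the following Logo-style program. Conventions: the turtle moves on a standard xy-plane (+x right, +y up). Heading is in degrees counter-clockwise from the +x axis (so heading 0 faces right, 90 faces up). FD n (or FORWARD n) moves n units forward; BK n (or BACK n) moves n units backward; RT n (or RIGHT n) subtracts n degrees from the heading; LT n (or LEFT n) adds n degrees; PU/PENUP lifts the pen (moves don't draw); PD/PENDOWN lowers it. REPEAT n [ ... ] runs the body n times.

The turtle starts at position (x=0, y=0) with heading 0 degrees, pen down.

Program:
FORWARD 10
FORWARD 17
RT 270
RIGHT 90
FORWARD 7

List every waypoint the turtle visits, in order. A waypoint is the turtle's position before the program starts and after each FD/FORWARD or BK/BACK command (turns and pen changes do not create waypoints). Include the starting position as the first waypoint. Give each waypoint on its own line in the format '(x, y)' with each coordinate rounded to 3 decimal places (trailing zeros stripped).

Executing turtle program step by step:
Start: pos=(0,0), heading=0, pen down
FD 10: (0,0) -> (10,0) [heading=0, draw]
FD 17: (10,0) -> (27,0) [heading=0, draw]
RT 270: heading 0 -> 90
RT 90: heading 90 -> 0
FD 7: (27,0) -> (34,0) [heading=0, draw]
Final: pos=(34,0), heading=0, 3 segment(s) drawn
Waypoints (4 total):
(0, 0)
(10, 0)
(27, 0)
(34, 0)

Answer: (0, 0)
(10, 0)
(27, 0)
(34, 0)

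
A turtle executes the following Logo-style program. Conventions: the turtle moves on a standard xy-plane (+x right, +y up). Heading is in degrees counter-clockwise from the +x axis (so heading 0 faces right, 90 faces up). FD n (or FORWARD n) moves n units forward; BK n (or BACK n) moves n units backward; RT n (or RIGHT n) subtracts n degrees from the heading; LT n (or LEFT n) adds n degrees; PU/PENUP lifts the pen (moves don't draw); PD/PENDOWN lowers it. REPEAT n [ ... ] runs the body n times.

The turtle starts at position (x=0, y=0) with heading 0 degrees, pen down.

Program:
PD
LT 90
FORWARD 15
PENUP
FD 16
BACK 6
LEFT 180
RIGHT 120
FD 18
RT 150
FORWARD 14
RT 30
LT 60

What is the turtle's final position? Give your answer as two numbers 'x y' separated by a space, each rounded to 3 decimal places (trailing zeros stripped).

Executing turtle program step by step:
Start: pos=(0,0), heading=0, pen down
PD: pen down
LT 90: heading 0 -> 90
FD 15: (0,0) -> (0,15) [heading=90, draw]
PU: pen up
FD 16: (0,15) -> (0,31) [heading=90, move]
BK 6: (0,31) -> (0,25) [heading=90, move]
LT 180: heading 90 -> 270
RT 120: heading 270 -> 150
FD 18: (0,25) -> (-15.588,34) [heading=150, move]
RT 150: heading 150 -> 0
FD 14: (-15.588,34) -> (-1.588,34) [heading=0, move]
RT 30: heading 0 -> 330
LT 60: heading 330 -> 30
Final: pos=(-1.588,34), heading=30, 1 segment(s) drawn

Answer: -1.588 34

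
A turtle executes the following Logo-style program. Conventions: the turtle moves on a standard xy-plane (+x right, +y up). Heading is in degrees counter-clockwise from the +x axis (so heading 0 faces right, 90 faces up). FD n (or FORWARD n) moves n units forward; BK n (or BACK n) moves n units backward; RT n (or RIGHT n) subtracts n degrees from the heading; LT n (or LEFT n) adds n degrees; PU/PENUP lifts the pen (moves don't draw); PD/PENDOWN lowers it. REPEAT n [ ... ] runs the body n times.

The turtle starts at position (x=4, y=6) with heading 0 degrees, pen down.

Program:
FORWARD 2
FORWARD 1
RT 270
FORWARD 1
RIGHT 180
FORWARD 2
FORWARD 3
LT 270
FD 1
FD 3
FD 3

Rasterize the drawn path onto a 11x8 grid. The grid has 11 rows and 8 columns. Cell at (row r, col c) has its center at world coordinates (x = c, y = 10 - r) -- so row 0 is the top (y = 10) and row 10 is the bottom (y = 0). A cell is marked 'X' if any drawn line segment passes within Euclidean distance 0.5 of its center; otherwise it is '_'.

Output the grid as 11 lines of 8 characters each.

Answer: ________
________
________
_______X
____XXXX
_______X
_______X
_______X
XXXXXXXX
________
________

Derivation:
Segment 0: (4,6) -> (6,6)
Segment 1: (6,6) -> (7,6)
Segment 2: (7,6) -> (7,7)
Segment 3: (7,7) -> (7,5)
Segment 4: (7,5) -> (7,2)
Segment 5: (7,2) -> (6,2)
Segment 6: (6,2) -> (3,2)
Segment 7: (3,2) -> (0,2)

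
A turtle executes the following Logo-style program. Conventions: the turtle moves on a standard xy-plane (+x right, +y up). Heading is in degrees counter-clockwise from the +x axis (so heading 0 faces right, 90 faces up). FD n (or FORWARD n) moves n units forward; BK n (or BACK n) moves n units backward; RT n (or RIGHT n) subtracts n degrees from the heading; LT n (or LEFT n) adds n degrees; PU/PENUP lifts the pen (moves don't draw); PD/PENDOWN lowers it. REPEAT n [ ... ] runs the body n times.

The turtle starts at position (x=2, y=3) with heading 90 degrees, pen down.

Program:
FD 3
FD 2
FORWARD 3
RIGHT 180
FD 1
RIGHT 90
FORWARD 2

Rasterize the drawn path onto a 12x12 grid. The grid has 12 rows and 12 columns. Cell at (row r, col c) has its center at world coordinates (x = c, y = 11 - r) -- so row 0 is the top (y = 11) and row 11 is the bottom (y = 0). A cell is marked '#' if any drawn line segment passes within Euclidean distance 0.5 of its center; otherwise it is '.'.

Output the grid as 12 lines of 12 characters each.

Answer: ..#.........
###.........
..#.........
..#.........
..#.........
..#.........
..#.........
..#.........
..#.........
............
............
............

Derivation:
Segment 0: (2,3) -> (2,6)
Segment 1: (2,6) -> (2,8)
Segment 2: (2,8) -> (2,11)
Segment 3: (2,11) -> (2,10)
Segment 4: (2,10) -> (0,10)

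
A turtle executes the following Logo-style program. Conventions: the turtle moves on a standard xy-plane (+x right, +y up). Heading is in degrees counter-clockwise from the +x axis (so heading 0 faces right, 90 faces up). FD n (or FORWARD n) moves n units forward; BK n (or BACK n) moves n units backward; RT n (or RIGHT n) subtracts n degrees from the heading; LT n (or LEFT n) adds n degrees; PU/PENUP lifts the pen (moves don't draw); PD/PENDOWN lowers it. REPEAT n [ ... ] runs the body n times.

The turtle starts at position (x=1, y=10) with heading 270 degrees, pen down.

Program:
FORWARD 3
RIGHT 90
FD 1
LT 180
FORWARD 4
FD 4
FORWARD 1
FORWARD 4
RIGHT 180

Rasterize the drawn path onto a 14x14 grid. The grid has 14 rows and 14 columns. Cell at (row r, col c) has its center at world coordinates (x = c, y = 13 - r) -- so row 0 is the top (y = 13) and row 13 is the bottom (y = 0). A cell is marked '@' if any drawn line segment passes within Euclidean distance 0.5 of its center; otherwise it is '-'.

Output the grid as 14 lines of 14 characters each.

Segment 0: (1,10) -> (1,7)
Segment 1: (1,7) -> (-0,7)
Segment 2: (-0,7) -> (4,7)
Segment 3: (4,7) -> (8,7)
Segment 4: (8,7) -> (9,7)
Segment 5: (9,7) -> (13,7)

Answer: --------------
--------------
--------------
-@------------
-@------------
-@------------
@@@@@@@@@@@@@@
--------------
--------------
--------------
--------------
--------------
--------------
--------------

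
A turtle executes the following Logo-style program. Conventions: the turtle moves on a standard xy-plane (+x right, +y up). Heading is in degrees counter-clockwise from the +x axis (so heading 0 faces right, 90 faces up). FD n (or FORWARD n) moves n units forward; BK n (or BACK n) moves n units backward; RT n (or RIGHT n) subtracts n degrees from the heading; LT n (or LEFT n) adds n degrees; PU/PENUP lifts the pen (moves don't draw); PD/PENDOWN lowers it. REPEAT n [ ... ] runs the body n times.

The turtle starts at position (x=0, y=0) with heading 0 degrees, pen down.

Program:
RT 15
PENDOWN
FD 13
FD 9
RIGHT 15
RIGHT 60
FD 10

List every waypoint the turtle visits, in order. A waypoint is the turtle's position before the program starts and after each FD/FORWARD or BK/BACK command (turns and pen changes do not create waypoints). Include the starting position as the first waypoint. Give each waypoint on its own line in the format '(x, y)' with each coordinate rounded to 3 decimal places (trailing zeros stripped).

Executing turtle program step by step:
Start: pos=(0,0), heading=0, pen down
RT 15: heading 0 -> 345
PD: pen down
FD 13: (0,0) -> (12.557,-3.365) [heading=345, draw]
FD 9: (12.557,-3.365) -> (21.25,-5.694) [heading=345, draw]
RT 15: heading 345 -> 330
RT 60: heading 330 -> 270
FD 10: (21.25,-5.694) -> (21.25,-15.694) [heading=270, draw]
Final: pos=(21.25,-15.694), heading=270, 3 segment(s) drawn
Waypoints (4 total):
(0, 0)
(12.557, -3.365)
(21.25, -5.694)
(21.25, -15.694)

Answer: (0, 0)
(12.557, -3.365)
(21.25, -5.694)
(21.25, -15.694)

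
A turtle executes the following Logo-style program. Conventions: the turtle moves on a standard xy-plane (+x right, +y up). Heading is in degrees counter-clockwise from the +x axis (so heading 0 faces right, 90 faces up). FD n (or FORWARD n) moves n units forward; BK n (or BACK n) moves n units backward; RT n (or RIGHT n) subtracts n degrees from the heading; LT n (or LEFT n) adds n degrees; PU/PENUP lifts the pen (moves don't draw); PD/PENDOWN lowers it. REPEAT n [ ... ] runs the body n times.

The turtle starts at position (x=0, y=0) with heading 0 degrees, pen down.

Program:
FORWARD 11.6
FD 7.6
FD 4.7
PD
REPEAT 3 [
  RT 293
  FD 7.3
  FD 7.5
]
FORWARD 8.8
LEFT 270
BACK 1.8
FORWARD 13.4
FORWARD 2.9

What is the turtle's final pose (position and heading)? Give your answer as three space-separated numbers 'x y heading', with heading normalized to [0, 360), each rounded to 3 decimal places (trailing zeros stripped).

Executing turtle program step by step:
Start: pos=(0,0), heading=0, pen down
FD 11.6: (0,0) -> (11.6,0) [heading=0, draw]
FD 7.6: (11.6,0) -> (19.2,0) [heading=0, draw]
FD 4.7: (19.2,0) -> (23.9,0) [heading=0, draw]
PD: pen down
REPEAT 3 [
  -- iteration 1/3 --
  RT 293: heading 0 -> 67
  FD 7.3: (23.9,0) -> (26.752,6.72) [heading=67, draw]
  FD 7.5: (26.752,6.72) -> (29.683,13.623) [heading=67, draw]
  -- iteration 2/3 --
  RT 293: heading 67 -> 134
  FD 7.3: (29.683,13.623) -> (24.612,18.875) [heading=134, draw]
  FD 7.5: (24.612,18.875) -> (19.402,24.27) [heading=134, draw]
  -- iteration 3/3 --
  RT 293: heading 134 -> 201
  FD 7.3: (19.402,24.27) -> (12.587,21.654) [heading=201, draw]
  FD 7.5: (12.587,21.654) -> (5.585,18.966) [heading=201, draw]
]
FD 8.8: (5.585,18.966) -> (-2.631,15.812) [heading=201, draw]
LT 270: heading 201 -> 111
BK 1.8: (-2.631,15.812) -> (-1.986,14.132) [heading=111, draw]
FD 13.4: (-1.986,14.132) -> (-6.788,26.642) [heading=111, draw]
FD 2.9: (-6.788,26.642) -> (-7.827,29.349) [heading=111, draw]
Final: pos=(-7.827,29.349), heading=111, 13 segment(s) drawn

Answer: -7.827 29.349 111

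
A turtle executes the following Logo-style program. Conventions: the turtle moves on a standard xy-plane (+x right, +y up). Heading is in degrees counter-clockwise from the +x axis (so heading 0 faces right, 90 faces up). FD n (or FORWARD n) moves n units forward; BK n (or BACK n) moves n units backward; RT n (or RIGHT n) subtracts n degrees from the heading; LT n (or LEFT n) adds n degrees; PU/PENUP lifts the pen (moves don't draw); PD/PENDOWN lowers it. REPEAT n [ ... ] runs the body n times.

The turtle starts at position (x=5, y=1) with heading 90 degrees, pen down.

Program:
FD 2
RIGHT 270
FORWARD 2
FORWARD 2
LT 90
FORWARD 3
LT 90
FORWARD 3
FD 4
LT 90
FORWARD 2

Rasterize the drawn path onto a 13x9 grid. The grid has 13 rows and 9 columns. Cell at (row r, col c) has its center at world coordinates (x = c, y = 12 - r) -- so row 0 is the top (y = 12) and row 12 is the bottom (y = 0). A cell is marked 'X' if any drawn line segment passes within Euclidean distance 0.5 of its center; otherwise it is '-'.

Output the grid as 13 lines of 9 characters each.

Answer: ---------
---------
---------
---------
---------
---------
---------
---------
---------
-XXXXX---
-X---X--X
-X---X--X
-XXXXXXXX

Derivation:
Segment 0: (5,1) -> (5,3)
Segment 1: (5,3) -> (3,3)
Segment 2: (3,3) -> (1,3)
Segment 3: (1,3) -> (1,-0)
Segment 4: (1,-0) -> (4,-0)
Segment 5: (4,-0) -> (8,-0)
Segment 6: (8,-0) -> (8,2)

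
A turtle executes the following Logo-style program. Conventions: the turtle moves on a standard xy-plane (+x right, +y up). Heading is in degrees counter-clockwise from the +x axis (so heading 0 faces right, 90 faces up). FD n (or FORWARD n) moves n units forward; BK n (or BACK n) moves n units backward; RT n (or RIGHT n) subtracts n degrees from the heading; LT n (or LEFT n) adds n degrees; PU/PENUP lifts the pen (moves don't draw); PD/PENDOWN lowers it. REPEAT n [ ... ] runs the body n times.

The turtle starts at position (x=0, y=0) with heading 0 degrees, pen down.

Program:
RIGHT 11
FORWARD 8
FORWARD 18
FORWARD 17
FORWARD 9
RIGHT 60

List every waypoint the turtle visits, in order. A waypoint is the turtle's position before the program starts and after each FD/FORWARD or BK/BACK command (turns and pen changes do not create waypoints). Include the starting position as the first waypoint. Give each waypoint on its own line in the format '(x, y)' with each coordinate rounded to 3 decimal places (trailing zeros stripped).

Answer: (0, 0)
(7.853, -1.526)
(25.522, -4.961)
(42.21, -8.205)
(51.045, -9.922)

Derivation:
Executing turtle program step by step:
Start: pos=(0,0), heading=0, pen down
RT 11: heading 0 -> 349
FD 8: (0,0) -> (7.853,-1.526) [heading=349, draw]
FD 18: (7.853,-1.526) -> (25.522,-4.961) [heading=349, draw]
FD 17: (25.522,-4.961) -> (42.21,-8.205) [heading=349, draw]
FD 9: (42.21,-8.205) -> (51.045,-9.922) [heading=349, draw]
RT 60: heading 349 -> 289
Final: pos=(51.045,-9.922), heading=289, 4 segment(s) drawn
Waypoints (5 total):
(0, 0)
(7.853, -1.526)
(25.522, -4.961)
(42.21, -8.205)
(51.045, -9.922)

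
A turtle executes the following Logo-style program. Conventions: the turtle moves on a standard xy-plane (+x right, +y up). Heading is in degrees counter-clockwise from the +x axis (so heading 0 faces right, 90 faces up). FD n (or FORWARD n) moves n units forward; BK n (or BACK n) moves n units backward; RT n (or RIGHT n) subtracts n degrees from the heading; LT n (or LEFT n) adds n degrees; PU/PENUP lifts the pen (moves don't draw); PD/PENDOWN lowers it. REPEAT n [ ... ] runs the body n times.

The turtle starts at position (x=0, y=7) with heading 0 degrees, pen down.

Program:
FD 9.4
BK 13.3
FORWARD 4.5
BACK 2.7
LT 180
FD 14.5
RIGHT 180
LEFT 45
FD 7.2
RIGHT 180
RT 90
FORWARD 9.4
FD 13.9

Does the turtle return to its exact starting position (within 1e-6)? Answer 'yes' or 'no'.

Answer: no

Derivation:
Executing turtle program step by step:
Start: pos=(0,7), heading=0, pen down
FD 9.4: (0,7) -> (9.4,7) [heading=0, draw]
BK 13.3: (9.4,7) -> (-3.9,7) [heading=0, draw]
FD 4.5: (-3.9,7) -> (0.6,7) [heading=0, draw]
BK 2.7: (0.6,7) -> (-2.1,7) [heading=0, draw]
LT 180: heading 0 -> 180
FD 14.5: (-2.1,7) -> (-16.6,7) [heading=180, draw]
RT 180: heading 180 -> 0
LT 45: heading 0 -> 45
FD 7.2: (-16.6,7) -> (-11.509,12.091) [heading=45, draw]
RT 180: heading 45 -> 225
RT 90: heading 225 -> 135
FD 9.4: (-11.509,12.091) -> (-18.156,18.738) [heading=135, draw]
FD 13.9: (-18.156,18.738) -> (-27.984,28.567) [heading=135, draw]
Final: pos=(-27.984,28.567), heading=135, 8 segment(s) drawn

Start position: (0, 7)
Final position: (-27.984, 28.567)
Distance = 35.331; >= 1e-6 -> NOT closed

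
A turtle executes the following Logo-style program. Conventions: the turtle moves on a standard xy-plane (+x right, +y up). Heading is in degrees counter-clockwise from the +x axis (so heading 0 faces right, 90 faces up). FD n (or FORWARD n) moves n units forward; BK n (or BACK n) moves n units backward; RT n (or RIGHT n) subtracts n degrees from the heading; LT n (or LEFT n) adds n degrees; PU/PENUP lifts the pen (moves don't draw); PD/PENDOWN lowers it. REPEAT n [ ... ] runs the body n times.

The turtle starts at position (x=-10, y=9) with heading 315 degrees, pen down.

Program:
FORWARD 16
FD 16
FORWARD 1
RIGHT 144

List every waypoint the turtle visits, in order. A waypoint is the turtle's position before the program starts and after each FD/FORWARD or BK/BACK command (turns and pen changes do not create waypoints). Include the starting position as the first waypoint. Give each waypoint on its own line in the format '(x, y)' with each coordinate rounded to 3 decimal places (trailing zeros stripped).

Answer: (-10, 9)
(1.314, -2.314)
(12.627, -13.627)
(13.335, -14.335)

Derivation:
Executing turtle program step by step:
Start: pos=(-10,9), heading=315, pen down
FD 16: (-10,9) -> (1.314,-2.314) [heading=315, draw]
FD 16: (1.314,-2.314) -> (12.627,-13.627) [heading=315, draw]
FD 1: (12.627,-13.627) -> (13.335,-14.335) [heading=315, draw]
RT 144: heading 315 -> 171
Final: pos=(13.335,-14.335), heading=171, 3 segment(s) drawn
Waypoints (4 total):
(-10, 9)
(1.314, -2.314)
(12.627, -13.627)
(13.335, -14.335)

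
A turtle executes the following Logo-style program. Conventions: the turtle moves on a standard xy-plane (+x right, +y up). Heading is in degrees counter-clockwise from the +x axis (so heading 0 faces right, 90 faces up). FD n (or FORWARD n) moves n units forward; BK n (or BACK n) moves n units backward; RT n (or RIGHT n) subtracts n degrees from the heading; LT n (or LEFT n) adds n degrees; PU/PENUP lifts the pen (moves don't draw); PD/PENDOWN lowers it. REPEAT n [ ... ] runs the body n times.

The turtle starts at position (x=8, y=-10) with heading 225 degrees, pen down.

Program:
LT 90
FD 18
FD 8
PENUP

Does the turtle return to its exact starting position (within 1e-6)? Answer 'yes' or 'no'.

Answer: no

Derivation:
Executing turtle program step by step:
Start: pos=(8,-10), heading=225, pen down
LT 90: heading 225 -> 315
FD 18: (8,-10) -> (20.728,-22.728) [heading=315, draw]
FD 8: (20.728,-22.728) -> (26.385,-28.385) [heading=315, draw]
PU: pen up
Final: pos=(26.385,-28.385), heading=315, 2 segment(s) drawn

Start position: (8, -10)
Final position: (26.385, -28.385)
Distance = 26; >= 1e-6 -> NOT closed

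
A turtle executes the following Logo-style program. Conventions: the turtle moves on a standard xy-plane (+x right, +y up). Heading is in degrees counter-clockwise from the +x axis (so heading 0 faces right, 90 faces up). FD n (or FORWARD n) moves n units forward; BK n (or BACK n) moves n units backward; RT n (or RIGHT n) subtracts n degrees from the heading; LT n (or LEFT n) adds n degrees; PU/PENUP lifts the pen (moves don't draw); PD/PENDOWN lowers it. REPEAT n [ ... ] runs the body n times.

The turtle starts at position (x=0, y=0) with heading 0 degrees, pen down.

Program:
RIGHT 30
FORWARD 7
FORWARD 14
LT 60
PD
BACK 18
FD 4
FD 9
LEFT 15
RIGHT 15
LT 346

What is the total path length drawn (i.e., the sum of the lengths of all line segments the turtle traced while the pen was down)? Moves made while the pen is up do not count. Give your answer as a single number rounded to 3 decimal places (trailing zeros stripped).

Executing turtle program step by step:
Start: pos=(0,0), heading=0, pen down
RT 30: heading 0 -> 330
FD 7: (0,0) -> (6.062,-3.5) [heading=330, draw]
FD 14: (6.062,-3.5) -> (18.187,-10.5) [heading=330, draw]
LT 60: heading 330 -> 30
PD: pen down
BK 18: (18.187,-10.5) -> (2.598,-19.5) [heading=30, draw]
FD 4: (2.598,-19.5) -> (6.062,-17.5) [heading=30, draw]
FD 9: (6.062,-17.5) -> (13.856,-13) [heading=30, draw]
LT 15: heading 30 -> 45
RT 15: heading 45 -> 30
LT 346: heading 30 -> 16
Final: pos=(13.856,-13), heading=16, 5 segment(s) drawn

Segment lengths:
  seg 1: (0,0) -> (6.062,-3.5), length = 7
  seg 2: (6.062,-3.5) -> (18.187,-10.5), length = 14
  seg 3: (18.187,-10.5) -> (2.598,-19.5), length = 18
  seg 4: (2.598,-19.5) -> (6.062,-17.5), length = 4
  seg 5: (6.062,-17.5) -> (13.856,-13), length = 9
Total = 52

Answer: 52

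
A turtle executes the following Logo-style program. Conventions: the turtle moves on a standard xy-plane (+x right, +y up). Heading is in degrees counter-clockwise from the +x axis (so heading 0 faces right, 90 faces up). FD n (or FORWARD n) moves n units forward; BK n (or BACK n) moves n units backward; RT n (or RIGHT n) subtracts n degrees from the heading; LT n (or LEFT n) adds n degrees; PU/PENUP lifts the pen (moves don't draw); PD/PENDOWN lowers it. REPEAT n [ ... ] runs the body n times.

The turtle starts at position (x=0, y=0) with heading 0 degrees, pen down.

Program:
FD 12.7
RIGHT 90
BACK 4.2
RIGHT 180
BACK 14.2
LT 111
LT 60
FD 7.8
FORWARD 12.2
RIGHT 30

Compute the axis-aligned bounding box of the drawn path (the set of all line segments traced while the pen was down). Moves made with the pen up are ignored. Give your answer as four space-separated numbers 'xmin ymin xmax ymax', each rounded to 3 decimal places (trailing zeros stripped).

Executing turtle program step by step:
Start: pos=(0,0), heading=0, pen down
FD 12.7: (0,0) -> (12.7,0) [heading=0, draw]
RT 90: heading 0 -> 270
BK 4.2: (12.7,0) -> (12.7,4.2) [heading=270, draw]
RT 180: heading 270 -> 90
BK 14.2: (12.7,4.2) -> (12.7,-10) [heading=90, draw]
LT 111: heading 90 -> 201
LT 60: heading 201 -> 261
FD 7.8: (12.7,-10) -> (11.48,-17.704) [heading=261, draw]
FD 12.2: (11.48,-17.704) -> (9.571,-29.754) [heading=261, draw]
RT 30: heading 261 -> 231
Final: pos=(9.571,-29.754), heading=231, 5 segment(s) drawn

Segment endpoints: x in {0, 9.571, 11.48, 12.7, 12.7}, y in {-29.754, -17.704, -10, 0, 4.2}
xmin=0, ymin=-29.754, xmax=12.7, ymax=4.2

Answer: 0 -29.754 12.7 4.2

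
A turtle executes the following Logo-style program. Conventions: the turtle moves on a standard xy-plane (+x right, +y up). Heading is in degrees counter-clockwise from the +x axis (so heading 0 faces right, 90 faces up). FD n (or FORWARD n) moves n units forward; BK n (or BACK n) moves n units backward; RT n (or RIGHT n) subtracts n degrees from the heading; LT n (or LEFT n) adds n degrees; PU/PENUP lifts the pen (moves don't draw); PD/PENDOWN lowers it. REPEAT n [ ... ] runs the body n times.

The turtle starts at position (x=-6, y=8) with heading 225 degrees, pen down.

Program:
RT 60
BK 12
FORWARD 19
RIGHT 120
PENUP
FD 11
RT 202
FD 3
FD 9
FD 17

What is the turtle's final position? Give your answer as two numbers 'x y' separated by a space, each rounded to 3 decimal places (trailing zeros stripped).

Executing turtle program step by step:
Start: pos=(-6,8), heading=225, pen down
RT 60: heading 225 -> 165
BK 12: (-6,8) -> (5.591,4.894) [heading=165, draw]
FD 19: (5.591,4.894) -> (-12.761,9.812) [heading=165, draw]
RT 120: heading 165 -> 45
PU: pen up
FD 11: (-12.761,9.812) -> (-4.983,17.59) [heading=45, move]
RT 202: heading 45 -> 203
FD 3: (-4.983,17.59) -> (-7.745,16.418) [heading=203, move]
FD 9: (-7.745,16.418) -> (-16.029,12.901) [heading=203, move]
FD 17: (-16.029,12.901) -> (-31.678,6.259) [heading=203, move]
Final: pos=(-31.678,6.259), heading=203, 2 segment(s) drawn

Answer: -31.678 6.259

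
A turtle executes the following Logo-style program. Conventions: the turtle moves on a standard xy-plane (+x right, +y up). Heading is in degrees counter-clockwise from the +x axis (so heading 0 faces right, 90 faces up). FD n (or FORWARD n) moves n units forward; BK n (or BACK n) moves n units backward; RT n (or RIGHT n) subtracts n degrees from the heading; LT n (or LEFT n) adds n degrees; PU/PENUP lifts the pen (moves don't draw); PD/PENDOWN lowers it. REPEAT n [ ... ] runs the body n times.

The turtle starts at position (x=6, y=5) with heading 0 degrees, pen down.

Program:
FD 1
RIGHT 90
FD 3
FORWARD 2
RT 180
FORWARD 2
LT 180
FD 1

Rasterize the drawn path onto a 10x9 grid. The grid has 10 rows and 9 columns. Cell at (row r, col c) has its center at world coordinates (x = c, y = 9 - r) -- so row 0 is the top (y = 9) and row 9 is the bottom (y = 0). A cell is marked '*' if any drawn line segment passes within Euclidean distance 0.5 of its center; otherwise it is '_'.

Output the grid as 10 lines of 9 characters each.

Segment 0: (6,5) -> (7,5)
Segment 1: (7,5) -> (7,2)
Segment 2: (7,2) -> (7,0)
Segment 3: (7,0) -> (7,2)
Segment 4: (7,2) -> (7,1)

Answer: _________
_________
_________
_________
______**_
_______*_
_______*_
_______*_
_______*_
_______*_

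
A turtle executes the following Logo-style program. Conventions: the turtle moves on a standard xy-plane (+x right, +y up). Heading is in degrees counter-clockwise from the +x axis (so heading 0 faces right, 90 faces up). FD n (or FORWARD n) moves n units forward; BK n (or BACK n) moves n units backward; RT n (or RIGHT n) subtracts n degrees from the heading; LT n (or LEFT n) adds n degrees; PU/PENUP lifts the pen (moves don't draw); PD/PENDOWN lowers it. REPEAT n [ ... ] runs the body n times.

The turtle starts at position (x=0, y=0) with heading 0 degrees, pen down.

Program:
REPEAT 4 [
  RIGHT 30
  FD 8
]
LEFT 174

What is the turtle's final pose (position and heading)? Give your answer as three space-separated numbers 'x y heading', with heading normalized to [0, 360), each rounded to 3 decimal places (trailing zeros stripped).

Answer: 6.928 -25.856 54

Derivation:
Executing turtle program step by step:
Start: pos=(0,0), heading=0, pen down
REPEAT 4 [
  -- iteration 1/4 --
  RT 30: heading 0 -> 330
  FD 8: (0,0) -> (6.928,-4) [heading=330, draw]
  -- iteration 2/4 --
  RT 30: heading 330 -> 300
  FD 8: (6.928,-4) -> (10.928,-10.928) [heading=300, draw]
  -- iteration 3/4 --
  RT 30: heading 300 -> 270
  FD 8: (10.928,-10.928) -> (10.928,-18.928) [heading=270, draw]
  -- iteration 4/4 --
  RT 30: heading 270 -> 240
  FD 8: (10.928,-18.928) -> (6.928,-25.856) [heading=240, draw]
]
LT 174: heading 240 -> 54
Final: pos=(6.928,-25.856), heading=54, 4 segment(s) drawn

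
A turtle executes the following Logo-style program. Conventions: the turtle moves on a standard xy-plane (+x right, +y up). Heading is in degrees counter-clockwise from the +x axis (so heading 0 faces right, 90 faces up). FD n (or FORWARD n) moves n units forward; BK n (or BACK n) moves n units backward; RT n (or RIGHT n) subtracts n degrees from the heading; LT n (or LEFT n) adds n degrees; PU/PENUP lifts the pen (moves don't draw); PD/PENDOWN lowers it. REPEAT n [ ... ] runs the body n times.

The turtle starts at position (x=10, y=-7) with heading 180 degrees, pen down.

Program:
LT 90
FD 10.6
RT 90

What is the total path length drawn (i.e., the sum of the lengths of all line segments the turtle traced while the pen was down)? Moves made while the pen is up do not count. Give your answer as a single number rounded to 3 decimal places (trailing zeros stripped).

Executing turtle program step by step:
Start: pos=(10,-7), heading=180, pen down
LT 90: heading 180 -> 270
FD 10.6: (10,-7) -> (10,-17.6) [heading=270, draw]
RT 90: heading 270 -> 180
Final: pos=(10,-17.6), heading=180, 1 segment(s) drawn

Segment lengths:
  seg 1: (10,-7) -> (10,-17.6), length = 10.6
Total = 10.6

Answer: 10.6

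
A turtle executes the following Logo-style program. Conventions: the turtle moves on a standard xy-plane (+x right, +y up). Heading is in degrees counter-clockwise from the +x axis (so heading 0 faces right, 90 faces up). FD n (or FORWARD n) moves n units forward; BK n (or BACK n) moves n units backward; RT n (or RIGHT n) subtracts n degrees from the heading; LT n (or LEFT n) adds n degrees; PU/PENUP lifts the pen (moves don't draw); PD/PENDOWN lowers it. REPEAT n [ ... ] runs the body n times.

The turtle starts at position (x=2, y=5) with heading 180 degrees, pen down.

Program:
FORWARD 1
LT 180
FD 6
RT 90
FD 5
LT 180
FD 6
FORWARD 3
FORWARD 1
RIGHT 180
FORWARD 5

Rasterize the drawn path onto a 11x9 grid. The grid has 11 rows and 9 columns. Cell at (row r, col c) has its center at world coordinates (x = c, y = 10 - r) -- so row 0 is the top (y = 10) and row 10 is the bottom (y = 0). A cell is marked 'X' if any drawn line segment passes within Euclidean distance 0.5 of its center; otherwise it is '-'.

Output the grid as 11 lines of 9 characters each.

Answer: -------X-
-------X-
-------X-
-------X-
-------X-
-XXXXXXX-
-------X-
-------X-
-------X-
-------X-
-------X-

Derivation:
Segment 0: (2,5) -> (1,5)
Segment 1: (1,5) -> (7,5)
Segment 2: (7,5) -> (7,-0)
Segment 3: (7,-0) -> (7,6)
Segment 4: (7,6) -> (7,9)
Segment 5: (7,9) -> (7,10)
Segment 6: (7,10) -> (7,5)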